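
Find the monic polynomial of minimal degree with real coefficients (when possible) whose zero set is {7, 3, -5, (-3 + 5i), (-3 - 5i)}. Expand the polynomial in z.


The polynomial is p(z) = ∏_{α ∈ S} (z − α), where S = {7, 3, -5, (-3 + 5i), (-3 - 5i)}.
Expanding the product yields: p(z) = z^5 + z^4 -25·z^3 -239·z^2 -356·z + 3570.
Note conjugate pairs combine to real quadratics: (z − (-3+5i))(z − (-3−5i)) = z² + 6z + 34.
The resulting polynomial has degree 5 and real coefficients as required.

p(z) = z^5 + z^4 -25·z^3 -239·z^2 -356·z + 3570.


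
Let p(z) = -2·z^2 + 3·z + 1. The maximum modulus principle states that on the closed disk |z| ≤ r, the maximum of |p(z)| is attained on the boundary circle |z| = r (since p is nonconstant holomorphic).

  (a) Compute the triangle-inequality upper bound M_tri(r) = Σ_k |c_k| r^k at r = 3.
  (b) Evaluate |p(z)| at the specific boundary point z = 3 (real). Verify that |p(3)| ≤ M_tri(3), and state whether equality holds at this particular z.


Coefficients: c_0 = 1, c_1 = 3, c_2 = -2. Radius r = 3.
Part (a). Triangle bound: M_tri(r) = Σ_k |c_k| r^k
  = |1|·3^0 + |3|·3^1 + |-2|·3^2
  = 1 + 9 + 18 = 28.
This bounds M(r) := max_{|z|=r} |p(z)| from above; equality holds iff all terms c_k z^k can be made to align in phase at a single z on |z|=r.
Part (b). At z = 3 (real, on the circle |z| = r):
  p(3) = (1)·3^0 + (3)·3^1 + (-2)·3^2 = -8.
  |p(3)| = 8.
Check: |p(3)| = 8 ≤ 28 = M_tri(3). ✓ Equality does not hold at z = 3 (the coefficients have mixed signs, so the terms do not all align in phase there).

M_tri(3) = 28; |p(3)| = 8; equality at z=3: no.


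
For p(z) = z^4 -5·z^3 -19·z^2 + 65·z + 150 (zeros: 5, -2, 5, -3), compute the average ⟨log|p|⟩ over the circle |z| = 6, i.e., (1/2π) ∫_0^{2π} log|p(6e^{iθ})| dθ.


Zeros: -3, -2, 5, 5; r = 6.
Inside |z| < r: -3, -2, 5, 5. Outside (|z| ≥ r): ∅.
p(0) = 150, so log|p(0)| = log(150) = 5.0106.
Apply Jensen: I(r) = log|p(0)| + Σ_k log(r/|z_k|), summed over zeros inside |z| < r.
  log(r/|z_k|) for z_k = 5: log(6/5) = 0.1823
  log(r/|z_k|) for z_k = -2: log(6/2) = 1.0986
  log(r/|z_k|) for z_k = 5: log(6/5) = 0.1823
  log(r/|z_k|) for z_k = -3: log(6/3) = 0.6931
Sum over inside zeros: 2.1564.
I(r) = log|p(0)| + (inside sum) = 5.0106 + 2.1564 = 7.1670.
Closed form (all zeros inside, monic): I(r) = n·log(r) = 4·log(6) = 7.1670. ✓

I(r) ≈ 7.1670.


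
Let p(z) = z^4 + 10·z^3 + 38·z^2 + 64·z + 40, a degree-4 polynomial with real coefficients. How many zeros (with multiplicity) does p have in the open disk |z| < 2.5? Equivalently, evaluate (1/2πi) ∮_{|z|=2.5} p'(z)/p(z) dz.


The zeros of p are: (-3 + 1i), (-3 - 1i), -2, -2.
Their magnitudes are: 3.162, 3.162, 2, 2.
Zeros with |z| < R = 2.5: -2, -2.
Count = 2.
By the argument principle, (1/2πi) ∮_{|z|=R} p'(z)/p(z) dz equals exactly this count.

Number of zeros inside |z| < 2.5: 2.


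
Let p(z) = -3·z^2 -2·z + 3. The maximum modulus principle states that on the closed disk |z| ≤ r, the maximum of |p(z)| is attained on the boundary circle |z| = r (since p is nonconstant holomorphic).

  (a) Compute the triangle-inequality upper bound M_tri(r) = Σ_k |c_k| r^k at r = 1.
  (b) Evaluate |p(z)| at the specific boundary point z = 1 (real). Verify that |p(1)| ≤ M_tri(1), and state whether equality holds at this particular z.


Coefficients: c_0 = 3, c_1 = -2, c_2 = -3. Radius r = 1.
Part (a). Triangle bound: M_tri(r) = Σ_k |c_k| r^k
  = |3|·1^0 + |-2|·1^1 + |-3|·1^2
  = 3 + 2 + 3 = 8.
This bounds M(r) := max_{|z|=r} |p(z)| from above; equality holds iff all terms c_k z^k can be made to align in phase at a single z on |z|=r.
Part (b). At z = 1 (real, on the circle |z| = r):
  p(1) = (3)·1^0 + (-2)·1^1 + (-3)·1^2 = -2.
  |p(1)| = 2.
Check: |p(1)| = 2 ≤ 8 = M_tri(1). ✓ Equality does not hold at z = 1 (the coefficients have mixed signs, so the terms do not all align in phase there).

M_tri(1) = 8; |p(1)| = 2; equality at z=1: no.


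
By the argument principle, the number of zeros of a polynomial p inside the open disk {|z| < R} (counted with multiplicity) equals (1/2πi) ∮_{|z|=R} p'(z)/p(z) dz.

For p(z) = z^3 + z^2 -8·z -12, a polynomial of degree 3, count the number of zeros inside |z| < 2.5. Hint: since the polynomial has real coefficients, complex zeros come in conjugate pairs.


The zeros of p are: -2, -2, 3.
Their magnitudes are: 2, 2, 3.
Zeros with |z| < R = 2.5: -2, -2.
Count = 2.
By the argument principle, (1/2πi) ∮_{|z|=R} p'(z)/p(z) dz equals exactly this count.

Number of zeros inside |z| < 2.5: 2.


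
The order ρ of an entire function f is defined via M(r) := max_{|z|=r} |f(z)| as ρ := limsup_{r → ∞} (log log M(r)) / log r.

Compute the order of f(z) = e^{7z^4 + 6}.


|e^{7z^4 + 6}| = e^{Re(7·z^4) + 6} ≤ e^{7|z|^4 + 6} = e^{7r^4 + 6} on |z| = r, so ρ ≤ 4. Choosing z on |z|=r so that 7·z^4 is real positive (always possible by picking arg z appropriately) gives |f(z)| = e^{7r^4 + 6}, matching the bound. The additive constant 6 does not affect log log M(r) ~ 4·log r. Hence ρ = 4.
Therefore ρ = 4.

Order ρ = 4.


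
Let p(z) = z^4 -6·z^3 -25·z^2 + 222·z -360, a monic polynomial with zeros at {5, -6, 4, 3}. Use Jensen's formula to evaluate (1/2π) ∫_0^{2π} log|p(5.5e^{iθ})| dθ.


Zeros: -6, 3, 4, 5; r = 5.5.
Inside |z| < r: 3, 4, 5. Outside (|z| ≥ r): -6.
p(0) = -360, so log|p(0)| = log(360) = 5.8861.
Apply Jensen: I(r) = log|p(0)| + Σ_k log(r/|z_k|), summed over zeros inside |z| < r.
  log(r/|z_k|) for z_k = 5: log(5.5/5) = 0.0953
  log(r/|z_k|) for z_k = 4: log(5.5/4) = 0.3185
  log(r/|z_k|) for z_k = 3: log(5.5/3) = 0.6061
  Outside zeros (-6) contribute nothing to the Jensen sum.
Sum over inside zeros: 1.0199.
I(r) = log|p(0)| + (inside sum) = 5.8861 + 1.0199 = 6.9060.
Note: since some zeros are outside |z| ≤ r, the simplified n·log(r) form does NOT apply — only the inside zeros contribute.

I(r) ≈ 6.9060.


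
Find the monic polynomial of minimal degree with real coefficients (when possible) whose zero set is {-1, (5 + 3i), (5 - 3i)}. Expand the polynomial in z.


The polynomial is p(z) = ∏_{α ∈ S} (z − α), where S = {-1, (5 + 3i), (5 - 3i)}.
Expanding the product yields: p(z) = z^3 -9·z^2 + 24·z + 34.
Note conjugate pairs combine to real quadratics: (z − (5+3i))(z − (5−3i)) = z² − 10z + 34.
The resulting polynomial has degree 3 and real coefficients as required.

p(z) = z^3 -9·z^2 + 24·z + 34.


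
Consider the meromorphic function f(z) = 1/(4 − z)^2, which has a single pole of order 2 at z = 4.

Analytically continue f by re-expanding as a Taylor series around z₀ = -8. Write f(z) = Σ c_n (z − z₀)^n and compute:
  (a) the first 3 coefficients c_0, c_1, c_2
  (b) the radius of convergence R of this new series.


Let w = z − z₀, so z = z₀ + w.
Then 4 − z = 4 − (z₀ + w) = (4 − z₀) − w = 12 − w.
f(z) = 1/(12 − w)^2 = (1/(12)^2) · (1 − w/(12))^{−2}.
By the binomial series (1−u)^{−2} = Σ_{n≥0} C(n+1, 1) u^n for |u|<1, with u = w/(12):
  c_n = C(n+1, 1) / (12)^(n+2).
  c_0 = 1/(12)^2 = 1/144.
  c_1 = 2/(12)^3 = 1/864.
  c_2 = 3/(12)^4 = 1/6912.
The series is valid for |w/d| < 1, i.e. |z − z₀| < |d|.
Radius of convergence: R = |4 − z₀| = |12| = 12 (distance from z₀ to the singularity z = 4).

c_0 = 1/144, c_1 = 1/864, c_2 = 1/6912; R = 12.


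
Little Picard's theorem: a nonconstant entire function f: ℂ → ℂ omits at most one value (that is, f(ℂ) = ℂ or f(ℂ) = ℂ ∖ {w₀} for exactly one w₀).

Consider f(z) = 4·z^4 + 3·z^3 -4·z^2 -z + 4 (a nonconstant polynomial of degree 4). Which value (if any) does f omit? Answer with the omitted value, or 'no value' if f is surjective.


Little Picard bounds the complement of f(ℂ) to at most one point.
For every w ∈ ℂ, the equation p(z) − w = 0 is a nonconstant polynomial in z and hence has at least one root by the fundamental theorem of algebra. So p is surjective onto ℂ, omitting no value.

Omitted value: no value.


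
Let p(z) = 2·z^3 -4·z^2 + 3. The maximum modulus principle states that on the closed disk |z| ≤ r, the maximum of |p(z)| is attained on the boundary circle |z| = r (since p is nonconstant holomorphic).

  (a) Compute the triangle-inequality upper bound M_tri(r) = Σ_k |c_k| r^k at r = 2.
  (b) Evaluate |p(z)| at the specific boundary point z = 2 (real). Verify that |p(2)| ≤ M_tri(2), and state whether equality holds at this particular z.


Coefficients: c_0 = 3, c_1 = 0, c_2 = -4, c_3 = 2. Radius r = 2.
Part (a). Triangle bound: M_tri(r) = Σ_k |c_k| r^k
  = |3|·2^0 + |0|·2^1 + |-4|·2^2 + |2|·2^3
  = 3 + 0 + 16 + 16 = 35.
This bounds M(r) := max_{|z|=r} |p(z)| from above; equality holds iff all terms c_k z^k can be made to align in phase at a single z on |z|=r.
Part (b). At z = 2 (real, on the circle |z| = r):
  p(2) = (3)·2^0 + (0)·2^1 + (-4)·2^2 + (2)·2^3 = 3.
  |p(2)| = 3.
Check: |p(2)| = 3 ≤ 35 = M_tri(2). ✓ Equality does not hold at z = 2 (the coefficients have mixed signs, so the terms do not all align in phase there).

M_tri(2) = 35; |p(2)| = 3; equality at z=2: no.


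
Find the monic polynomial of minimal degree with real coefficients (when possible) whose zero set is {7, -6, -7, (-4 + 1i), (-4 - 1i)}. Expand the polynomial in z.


The polynomial is p(z) = ∏_{α ∈ S} (z − α), where S = {7, -6, -7, (-4 + 1i), (-4 - 1i)}.
Expanding the product yields: p(z) = z^5 + 14·z^4 + 16·z^3 -584·z^2 -3185·z -4998.
Note conjugate pairs combine to real quadratics: (z − (-4+1i))(z − (-4−1i)) = z² + 8z + 17.
The resulting polynomial has degree 5 and real coefficients as required.

p(z) = z^5 + 14·z^4 + 16·z^3 -584·z^2 -3185·z -4998.


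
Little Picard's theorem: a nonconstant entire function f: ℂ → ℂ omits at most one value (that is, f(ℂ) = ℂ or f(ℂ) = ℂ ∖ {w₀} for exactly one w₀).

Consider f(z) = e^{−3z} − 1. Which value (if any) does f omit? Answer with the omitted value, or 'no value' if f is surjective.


Little Picard bounds the complement of f(ℂ) to at most one point.
e^{−3z} is never zero on ℂ, so 1·e^{−3z} takes every value in ℂ ∖ {0}. Adding -1 shifts the range to ℂ ∖ {-1}. Thus f omits exactly the value -1.

Omitted value: -1.


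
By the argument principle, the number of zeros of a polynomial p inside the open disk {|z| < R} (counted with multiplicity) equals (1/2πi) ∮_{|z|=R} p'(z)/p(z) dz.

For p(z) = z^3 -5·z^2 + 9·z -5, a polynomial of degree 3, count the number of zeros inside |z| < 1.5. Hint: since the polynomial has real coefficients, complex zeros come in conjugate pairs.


The zeros of p are: (2 + 1i), (2 - 1i), 1.
Their magnitudes are: 2.236, 2.236, 1.
Zeros with |z| < R = 1.5: 1.
Count = 1.
By the argument principle, (1/2πi) ∮_{|z|=R} p'(z)/p(z) dz equals exactly this count.

Number of zeros inside |z| < 1.5: 1.


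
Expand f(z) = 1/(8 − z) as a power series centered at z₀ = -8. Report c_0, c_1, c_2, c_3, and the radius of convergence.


Let w = z − z₀, so z = z₀ + w.
Then 8 − z = 8 − (z₀ + w) = (8 − z₀) − w = 16 − w.
f(z) = 1/(16 − w) = (1/(16)) · 1/(1 − w/(16)) = Σ_{n≥0} w^n / (16)^(n+1).
So c_n = 1/(16)^(n+1):
  c_0 = 1/(16)^1 = 1/16.
  c_1 = 1/(16)^2 = 1/256.
  c_2 = 1/(16)^3 = 1/4096.
  c_3 = 1/(16)^4 = 1/65536.
The series is valid for |w/d| < 1, i.e. |z − z₀| < |d|.
Radius of convergence: R = |8 − z₀| = |16| = 16 (distance from z₀ to the singularity z = 8).

c_0 = 1/16, c_1 = 1/256, c_2 = 1/4096, c_3 = 1/65536; R = 16.


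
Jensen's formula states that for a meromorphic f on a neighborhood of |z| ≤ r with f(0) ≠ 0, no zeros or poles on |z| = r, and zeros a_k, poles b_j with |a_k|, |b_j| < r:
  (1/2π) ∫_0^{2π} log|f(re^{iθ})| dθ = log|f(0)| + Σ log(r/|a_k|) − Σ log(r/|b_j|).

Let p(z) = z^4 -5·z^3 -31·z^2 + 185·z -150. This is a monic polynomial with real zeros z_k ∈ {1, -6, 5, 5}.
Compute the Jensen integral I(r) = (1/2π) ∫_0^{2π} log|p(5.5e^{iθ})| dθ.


Zeros: -6, 1, 5, 5; r = 5.5.
Inside |z| < r: 1, 5, 5. Outside (|z| ≥ r): -6.
p(0) = -150, so log|p(0)| = log(150) = 5.0106.
Apply Jensen: I(r) = log|p(0)| + Σ_k log(r/|z_k|), summed over zeros inside |z| < r.
  log(r/|z_k|) for z_k = 1: log(5.5/1) = 1.7047
  log(r/|z_k|) for z_k = 5: log(5.5/5) = 0.0953
  log(r/|z_k|) for z_k = 5: log(5.5/5) = 0.0953
  Outside zeros (-6) contribute nothing to the Jensen sum.
Sum over inside zeros: 1.8954.
I(r) = log|p(0)| + (inside sum) = 5.0106 + 1.8954 = 6.9060.
Note: since some zeros are outside |z| ≤ r, the simplified n·log(r) form does NOT apply — only the inside zeros contribute.

I(r) ≈ 6.9060.


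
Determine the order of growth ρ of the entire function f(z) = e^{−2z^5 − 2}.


|e^{−2z^5 − 2}| = e^{Re(-2·z^5) + -2} ≤ e^{2|z|^5 + -2} = e^{2r^5 + -2} on |z| = r, so ρ ≤ 5. Choosing z on |z|=r so that -2·z^5 is real positive (always possible by picking arg z appropriately) gives |f(z)| = e^{2r^5 + -2}, matching the bound. The additive constant -2 does not affect log log M(r) ~ 5·log r. Hence ρ = 5.
Therefore ρ = 5.

Order ρ = 5.


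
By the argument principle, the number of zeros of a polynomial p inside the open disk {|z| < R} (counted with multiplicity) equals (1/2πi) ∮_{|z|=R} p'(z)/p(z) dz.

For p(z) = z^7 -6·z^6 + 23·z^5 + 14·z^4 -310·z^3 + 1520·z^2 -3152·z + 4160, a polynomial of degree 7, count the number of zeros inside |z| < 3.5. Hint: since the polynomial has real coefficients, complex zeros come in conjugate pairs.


The zeros of p are: (1 + 3i), (1 - 3i), -4, (2 + 3i), (2 - 3i), (2 + 2i), (2 - 2i).
Their magnitudes are: 3.162, 3.162, 4, 3.606, 3.606, 2.828, 2.828.
Zeros with |z| < R = 3.5: (1 + 3i), (1 - 3i), (2 + 2i), (2 - 2i).
Count = 4.
By the argument principle, (1/2πi) ∮_{|z|=R} p'(z)/p(z) dz equals exactly this count.

Number of zeros inside |z| < 3.5: 4.


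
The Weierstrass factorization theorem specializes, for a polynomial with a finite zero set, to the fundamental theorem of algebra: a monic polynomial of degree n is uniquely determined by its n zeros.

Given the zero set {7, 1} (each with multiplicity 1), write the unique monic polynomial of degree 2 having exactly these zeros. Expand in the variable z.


The polynomial is p(z) = ∏_{α ∈ S} (z − α), where S = {7, 1}.
Expanding the product yields: p(z) = z^2 -8·z + 7.
The resulting polynomial has degree 2 and real coefficients as required.

p(z) = z^2 -8·z + 7.


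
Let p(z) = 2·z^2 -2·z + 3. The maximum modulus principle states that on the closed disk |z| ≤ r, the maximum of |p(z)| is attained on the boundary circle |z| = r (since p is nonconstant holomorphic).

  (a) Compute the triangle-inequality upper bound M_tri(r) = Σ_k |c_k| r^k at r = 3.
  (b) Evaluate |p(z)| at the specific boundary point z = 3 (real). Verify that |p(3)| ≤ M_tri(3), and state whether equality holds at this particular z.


Coefficients: c_0 = 3, c_1 = -2, c_2 = 2. Radius r = 3.
Part (a). Triangle bound: M_tri(r) = Σ_k |c_k| r^k
  = |3|·3^0 + |-2|·3^1 + |2|·3^2
  = 3 + 6 + 18 = 27.
This bounds M(r) := max_{|z|=r} |p(z)| from above; equality holds iff all terms c_k z^k can be made to align in phase at a single z on |z|=r.
Part (b). At z = 3 (real, on the circle |z| = r):
  p(3) = (3)·3^0 + (-2)·3^1 + (2)·3^2 = 15.
  |p(3)| = 15.
Check: |p(3)| = 15 ≤ 27 = M_tri(3). ✓ Equality does not hold at z = 3 (the coefficients have mixed signs, so the terms do not all align in phase there).

M_tri(3) = 27; |p(3)| = 15; equality at z=3: no.


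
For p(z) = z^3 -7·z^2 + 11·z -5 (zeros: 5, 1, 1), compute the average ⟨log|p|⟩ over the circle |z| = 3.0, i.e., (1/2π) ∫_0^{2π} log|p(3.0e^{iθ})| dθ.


Zeros: 1, 1, 5; r = 3.0.
Inside |z| < r: 1, 1. Outside (|z| ≥ r): 5.
p(0) = -5, so log|p(0)| = log(5) = 1.6094.
Apply Jensen: I(r) = log|p(0)| + Σ_k log(r/|z_k|), summed over zeros inside |z| < r.
  log(r/|z_k|) for z_k = 1: log(3.0/1) = 1.0986
  log(r/|z_k|) for z_k = 1: log(3.0/1) = 1.0986
  Outside zeros (5) contribute nothing to the Jensen sum.
Sum over inside zeros: 2.1972.
I(r) = log|p(0)| + (inside sum) = 1.6094 + 2.1972 = 3.8067.
Note: since some zeros are outside |z| ≤ r, the simplified n·log(r) form does NOT apply — only the inside zeros contribute.

I(r) ≈ 3.8067.


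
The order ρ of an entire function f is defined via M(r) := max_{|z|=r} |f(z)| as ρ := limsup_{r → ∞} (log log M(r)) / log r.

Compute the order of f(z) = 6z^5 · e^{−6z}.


M(r) = max_{|z|=r} |6|·|z|^5·|e^{−6z}| = 6·r^5 · e^{6r^1} (the factors attain their maxima compatibly on |z|=r). Then log M(r) = log 6 + 5·log r + 6r^1, dominated by the last term, so log log M(r) ~ 1·log r. The polynomial factor 6z^5 contributes only a log r term and does not affect the order. ρ = 1.
Therefore ρ = 1.

Order ρ = 1.


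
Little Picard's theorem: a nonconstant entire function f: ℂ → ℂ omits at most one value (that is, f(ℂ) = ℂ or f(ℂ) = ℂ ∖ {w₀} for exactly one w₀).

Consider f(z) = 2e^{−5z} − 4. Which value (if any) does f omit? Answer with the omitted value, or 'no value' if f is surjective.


Little Picard bounds the complement of f(ℂ) to at most one point.
e^{−5z} is never zero on ℂ, so 2·e^{−5z} takes every value in ℂ ∖ {0}. Adding -4 shifts the range to ℂ ∖ {-4}. Thus f omits exactly the value -4.

Omitted value: -4.


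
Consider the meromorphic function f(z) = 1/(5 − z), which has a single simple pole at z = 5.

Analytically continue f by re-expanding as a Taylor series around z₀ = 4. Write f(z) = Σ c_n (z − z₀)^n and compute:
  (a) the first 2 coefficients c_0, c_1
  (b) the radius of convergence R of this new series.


Let w = z − z₀, so z = z₀ + w.
Then 5 − z = 5 − (z₀ + w) = (5 − z₀) − w = 1 − w.
f(z) = 1/(1 − w) = (1/(1)) · 1/(1 − w/(1)) = Σ_{n≥0} w^n / (1)^(n+1).
So c_n = 1/(1)^(n+1):
  c_0 = 1/(1)^1 = 1.
  c_1 = 1/(1)^2 = 1.
The series is valid for |w/d| < 1, i.e. |z − z₀| < |d|.
Radius of convergence: R = |5 − z₀| = |1| = 1 (distance from z₀ to the singularity z = 5).

c_0 = 1, c_1 = 1; R = 1.


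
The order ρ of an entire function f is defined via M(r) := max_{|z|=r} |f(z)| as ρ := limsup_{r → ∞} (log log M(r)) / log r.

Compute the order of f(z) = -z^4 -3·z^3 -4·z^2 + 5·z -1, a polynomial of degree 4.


|f(z)| ≤ Σ|c_k|·r^k = O(r^4) as r → ∞. Polynomial growth is O(e^{r^ε}) for every ε > 0 (since r^4/e^{r^ε} → 0), so ρ ≤ ε for all ε > 0, i.e. ρ = 0. Every nonconstant polynomial has order 0.
Therefore ρ = 0.

Order ρ = 0.


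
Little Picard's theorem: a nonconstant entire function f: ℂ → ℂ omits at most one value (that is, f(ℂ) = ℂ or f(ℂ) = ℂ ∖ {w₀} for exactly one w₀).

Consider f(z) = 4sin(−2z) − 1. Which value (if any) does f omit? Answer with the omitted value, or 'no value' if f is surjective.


Little Picard bounds the complement of f(ℂ) to at most one point.
sin is entire and surjective onto ℂ: for every w ∈ ℂ, sin(ζ) = w has a solution ζ ∈ ℂ (e.g., via the complex inverse arcsin). With ζ = −2z this gives z = ζ/(-2). Then 4·sin(−2z) takes every value in 4·ℂ = ℂ, and adding -1 is a bijection of ℂ. So f is surjective and omits no value. (Note: only on the real line is sin bounded by [−1, 1].)

Omitted value: no value.


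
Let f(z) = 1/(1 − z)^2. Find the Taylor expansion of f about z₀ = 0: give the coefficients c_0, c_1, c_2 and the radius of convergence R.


Let w = z − z₀, so z = z₀ + w.
Then 1 − z = 1 − (z₀ + w) = (1 − z₀) − w = 1 − w.
f(z) = 1/(1 − w)^2 = (1/(1)^2) · (1 − w/(1))^{−2}.
By the binomial series (1−u)^{−2} = Σ_{n≥0} C(n+1, 1) u^n for |u|<1, with u = w/(1):
  c_n = C(n+1, 1) / (1)^(n+2).
  c_0 = 1/(1)^2 = 1.
  c_1 = 2/(1)^3 = 2.
  c_2 = 3/(1)^4 = 3.
The series is valid for |w/d| < 1, i.e. |z − z₀| < |d|.
Radius of convergence: R = |1 − z₀| = |1| = 1 (distance from z₀ to the singularity z = 1).

c_0 = 1, c_1 = 2, c_2 = 3; R = 1.


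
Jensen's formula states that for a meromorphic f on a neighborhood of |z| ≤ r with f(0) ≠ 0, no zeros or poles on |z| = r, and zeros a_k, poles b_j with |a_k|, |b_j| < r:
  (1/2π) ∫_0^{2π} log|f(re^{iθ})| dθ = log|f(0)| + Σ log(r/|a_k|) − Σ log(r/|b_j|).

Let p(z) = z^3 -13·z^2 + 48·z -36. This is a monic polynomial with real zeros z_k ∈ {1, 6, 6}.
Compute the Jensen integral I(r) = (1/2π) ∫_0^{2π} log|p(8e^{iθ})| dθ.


Zeros: 1, 6, 6; r = 8.
Inside |z| < r: 1, 6, 6. Outside (|z| ≥ r): ∅.
p(0) = -36, so log|p(0)| = log(36) = 3.5835.
Apply Jensen: I(r) = log|p(0)| + Σ_k log(r/|z_k|), summed over zeros inside |z| < r.
  log(r/|z_k|) for z_k = 1: log(8/1) = 2.0794
  log(r/|z_k|) for z_k = 6: log(8/6) = 0.2877
  log(r/|z_k|) for z_k = 6: log(8/6) = 0.2877
Sum over inside zeros: 2.6548.
I(r) = log|p(0)| + (inside sum) = 3.5835 + 2.6548 = 6.2383.
Closed form (all zeros inside, monic): I(r) = n·log(r) = 3·log(8) = 6.2383. ✓

I(r) ≈ 6.2383.


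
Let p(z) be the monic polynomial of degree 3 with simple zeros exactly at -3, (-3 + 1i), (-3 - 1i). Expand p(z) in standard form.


The polynomial is p(z) = ∏_{α ∈ S} (z − α), where S = {-3, (-3 + 1i), (-3 - 1i)}.
Expanding the product yields: p(z) = z^3 + 9·z^2 + 28·z + 30.
Note conjugate pairs combine to real quadratics: (z − (-3+1i))(z − (-3−1i)) = z² + 6z + 10.
The resulting polynomial has degree 3 and real coefficients as required.

p(z) = z^3 + 9·z^2 + 28·z + 30.


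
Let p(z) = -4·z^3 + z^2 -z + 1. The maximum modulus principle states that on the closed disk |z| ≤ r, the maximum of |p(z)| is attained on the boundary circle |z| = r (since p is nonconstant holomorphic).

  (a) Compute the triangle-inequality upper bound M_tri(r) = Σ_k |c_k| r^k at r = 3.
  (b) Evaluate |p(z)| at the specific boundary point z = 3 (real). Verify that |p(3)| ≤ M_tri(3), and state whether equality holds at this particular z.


Coefficients: c_0 = 1, c_1 = -1, c_2 = 1, c_3 = -4. Radius r = 3.
Part (a). Triangle bound: M_tri(r) = Σ_k |c_k| r^k
  = |1|·3^0 + |-1|·3^1 + |1|·3^2 + |-4|·3^3
  = 1 + 3 + 9 + 108 = 121.
This bounds M(r) := max_{|z|=r} |p(z)| from above; equality holds iff all terms c_k z^k can be made to align in phase at a single z on |z|=r.
Part (b). At z = 3 (real, on the circle |z| = r):
  p(3) = (1)·3^0 + (-1)·3^1 + (1)·3^2 + (-4)·3^3 = -101.
  |p(3)| = 101.
Check: |p(3)| = 101 ≤ 121 = M_tri(3). ✓ Equality does not hold at z = 3 (the coefficients have mixed signs, so the terms do not all align in phase there).

M_tri(3) = 121; |p(3)| = 101; equality at z=3: no.


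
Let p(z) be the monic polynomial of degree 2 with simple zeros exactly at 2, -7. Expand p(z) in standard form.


The polynomial is p(z) = ∏_{α ∈ S} (z − α), where S = {2, -7}.
Expanding the product yields: p(z) = z^2 + 5·z -14.
The resulting polynomial has degree 2 and real coefficients as required.

p(z) = z^2 + 5·z -14.


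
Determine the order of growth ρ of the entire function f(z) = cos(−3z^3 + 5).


Write cos(w) = (e^{iw} ± e^{−iw})/(2 or 2i), so |cos(w)| ≤ e^{|w|}. With w = −3z^3 + 5, |w| ≤ 3r^3 + 5 on |z|=r, giving M(r) ≤ e^{3r^3 + 5} and ρ ≤ 3. For the lower bound, choose z on |z|=r with -3z^3 purely imaginary of modulus 3r^3; then |cos(−3z^3 + 5)| grows like e^{3r^3}/2, so ρ ≥ 3. Hence ρ = 3.
Therefore ρ = 3.

Order ρ = 3.


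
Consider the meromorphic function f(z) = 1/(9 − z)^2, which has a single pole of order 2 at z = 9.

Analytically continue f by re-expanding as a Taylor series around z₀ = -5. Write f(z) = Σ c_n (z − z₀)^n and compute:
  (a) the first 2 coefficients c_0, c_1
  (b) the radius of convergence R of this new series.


Let w = z − z₀, so z = z₀ + w.
Then 9 − z = 9 − (z₀ + w) = (9 − z₀) − w = 14 − w.
f(z) = 1/(14 − w)^2 = (1/(14)^2) · (1 − w/(14))^{−2}.
By the binomial series (1−u)^{−2} = Σ_{n≥0} C(n+1, 1) u^n for |u|<1, with u = w/(14):
  c_n = C(n+1, 1) / (14)^(n+2).
  c_0 = 1/(14)^2 = 1/196.
  c_1 = 2/(14)^3 = 1/1372.
The series is valid for |w/d| < 1, i.e. |z − z₀| < |d|.
Radius of convergence: R = |9 − z₀| = |14| = 14 (distance from z₀ to the singularity z = 9).

c_0 = 1/196, c_1 = 1/1372; R = 14.


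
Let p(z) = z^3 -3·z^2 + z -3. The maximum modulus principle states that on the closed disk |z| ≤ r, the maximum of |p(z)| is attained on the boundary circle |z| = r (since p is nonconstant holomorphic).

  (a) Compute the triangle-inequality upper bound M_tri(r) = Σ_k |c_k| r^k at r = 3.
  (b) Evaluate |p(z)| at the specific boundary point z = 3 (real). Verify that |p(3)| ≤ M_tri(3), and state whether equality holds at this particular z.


Coefficients: c_0 = -3, c_1 = 1, c_2 = -3, c_3 = 1. Radius r = 3.
Part (a). Triangle bound: M_tri(r) = Σ_k |c_k| r^k
  = |-3|·3^0 + |1|·3^1 + |-3|·3^2 + |1|·3^3
  = 3 + 3 + 27 + 27 = 60.
This bounds M(r) := max_{|z|=r} |p(z)| from above; equality holds iff all terms c_k z^k can be made to align in phase at a single z on |z|=r.
Part (b). At z = 3 (real, on the circle |z| = r):
  p(3) = (-3)·3^0 + (1)·3^1 + (-3)·3^2 + (1)·3^3 = 0.
  |p(3)| = 0.
Check: |p(3)| = 0 ≤ 60 = M_tri(3). ✓ Equality does not hold at z = 3 (the coefficients have mixed signs, so the terms do not all align in phase there).

M_tri(3) = 60; |p(3)| = 0; equality at z=3: no.


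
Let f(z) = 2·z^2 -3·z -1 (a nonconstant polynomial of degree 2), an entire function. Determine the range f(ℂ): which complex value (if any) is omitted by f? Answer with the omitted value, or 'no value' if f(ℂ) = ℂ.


Little Picard bounds the complement of f(ℂ) to at most one point.
For every w ∈ ℂ, the equation p(z) − w = 0 is a nonconstant polynomial in z and hence has at least one root by the fundamental theorem of algebra. So p is surjective onto ℂ, omitting no value.

Omitted value: no value.


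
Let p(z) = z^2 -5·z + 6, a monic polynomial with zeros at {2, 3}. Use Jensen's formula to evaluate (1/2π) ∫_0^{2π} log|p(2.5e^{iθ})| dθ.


Zeros: 2, 3; r = 2.5.
Inside |z| < r: 2. Outside (|z| ≥ r): 3.
p(0) = 6, so log|p(0)| = log(6) = 1.7918.
Apply Jensen: I(r) = log|p(0)| + Σ_k log(r/|z_k|), summed over zeros inside |z| < r.
  log(r/|z_k|) for z_k = 2: log(2.5/2) = 0.2231
  Outside zeros (3) contribute nothing to the Jensen sum.
Sum over inside zeros: 0.2231.
I(r) = log|p(0)| + (inside sum) = 1.7918 + 0.2231 = 2.0149.
Note: since some zeros are outside |z| ≤ r, the simplified n·log(r) form does NOT apply — only the inside zeros contribute.

I(r) ≈ 2.0149.


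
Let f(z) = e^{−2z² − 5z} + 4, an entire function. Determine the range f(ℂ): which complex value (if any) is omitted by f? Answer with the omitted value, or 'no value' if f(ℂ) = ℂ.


Little Picard bounds the complement of f(ℂ) to at most one point.
The exponent g(z) = −2z² − 5z is a nonconstant polynomial, hence surjective onto ℂ. So e^{g(z)} takes every value in {e^w : w ∈ ℂ} = ℂ ∖ {0}. Adding 4 shifts the range to ℂ ∖ {4}. f omits exactly 4.

Omitted value: 4.


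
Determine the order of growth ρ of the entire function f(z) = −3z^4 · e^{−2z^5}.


M(r) = max_{|z|=r} |-3|·|z|^4·|e^{−2z^5}| = 3·r^4 · e^{2r^5} (the factors attain their maxima compatibly on |z|=r). Then log M(r) = log 3 + 4·log r + 2r^5, dominated by the last term, so log log M(r) ~ 5·log r. The polynomial factor -3z^4 contributes only a log r term and does not affect the order. ρ = 5.
Therefore ρ = 5.

Order ρ = 5.


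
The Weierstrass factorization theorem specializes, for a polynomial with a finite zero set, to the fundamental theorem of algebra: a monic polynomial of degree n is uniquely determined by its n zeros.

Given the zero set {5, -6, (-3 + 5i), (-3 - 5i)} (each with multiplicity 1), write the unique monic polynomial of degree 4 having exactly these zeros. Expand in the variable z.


The polynomial is p(z) = ∏_{α ∈ S} (z − α), where S = {5, -6, (-3 + 5i), (-3 - 5i)}.
Expanding the product yields: p(z) = z^4 + 7·z^3 + 10·z^2 -146·z -1020.
Note conjugate pairs combine to real quadratics: (z − (-3+5i))(z − (-3−5i)) = z² + 6z + 34.
The resulting polynomial has degree 4 and real coefficients as required.

p(z) = z^4 + 7·z^3 + 10·z^2 -146·z -1020.


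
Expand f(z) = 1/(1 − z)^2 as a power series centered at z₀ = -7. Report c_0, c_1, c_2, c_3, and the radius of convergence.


Let w = z − z₀, so z = z₀ + w.
Then 1 − z = 1 − (z₀ + w) = (1 − z₀) − w = 8 − w.
f(z) = 1/(8 − w)^2 = (1/(8)^2) · (1 − w/(8))^{−2}.
By the binomial series (1−u)^{−2} = Σ_{n≥0} C(n+1, 1) u^n for |u|<1, with u = w/(8):
  c_n = C(n+1, 1) / (8)^(n+2).
  c_0 = 1/(8)^2 = 1/64.
  c_1 = 2/(8)^3 = 1/256.
  c_2 = 3/(8)^4 = 3/4096.
  c_3 = 4/(8)^5 = 1/8192.
The series is valid for |w/d| < 1, i.e. |z − z₀| < |d|.
Radius of convergence: R = |1 − z₀| = |8| = 8 (distance from z₀ to the singularity z = 1).

c_0 = 1/64, c_1 = 1/256, c_2 = 3/4096, c_3 = 1/8192; R = 8.


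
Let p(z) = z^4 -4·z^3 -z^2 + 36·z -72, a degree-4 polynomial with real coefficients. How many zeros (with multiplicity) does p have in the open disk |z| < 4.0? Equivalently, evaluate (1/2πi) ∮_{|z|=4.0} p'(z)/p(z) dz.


The zeros of p are: (2 + 2i), (2 - 2i), 3, -3.
Their magnitudes are: 2.828, 2.828, 3, 3.
Zeros with |z| < R = 4.0: (2 + 2i), (2 - 2i), 3, -3.
Count = 4.
By the argument principle, (1/2πi) ∮_{|z|=R} p'(z)/p(z) dz equals exactly this count.

Number of zeros inside |z| < 4.0: 4.


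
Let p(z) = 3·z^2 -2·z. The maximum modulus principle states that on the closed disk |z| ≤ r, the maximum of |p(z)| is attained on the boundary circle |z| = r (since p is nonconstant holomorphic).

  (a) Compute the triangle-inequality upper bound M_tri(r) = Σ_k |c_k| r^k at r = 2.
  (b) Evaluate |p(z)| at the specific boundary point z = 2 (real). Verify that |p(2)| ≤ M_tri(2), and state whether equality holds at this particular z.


Coefficients: c_0 = 0, c_1 = -2, c_2 = 3. Radius r = 2.
Part (a). Triangle bound: M_tri(r) = Σ_k |c_k| r^k
  = |0|·2^0 + |-2|·2^1 + |3|·2^2
  = 0 + 4 + 12 = 16.
This bounds M(r) := max_{|z|=r} |p(z)| from above; equality holds iff all terms c_k z^k can be made to align in phase at a single z on |z|=r.
Part (b). At z = 2 (real, on the circle |z| = r):
  p(2) = (0)·2^0 + (-2)·2^1 + (3)·2^2 = 8.
  |p(2)| = 8.
Check: |p(2)| = 8 ≤ 16 = M_tri(2). ✓ Equality does not hold at z = 2 (the coefficients have mixed signs, so the terms do not all align in phase there).

M_tri(2) = 16; |p(2)| = 8; equality at z=2: no.


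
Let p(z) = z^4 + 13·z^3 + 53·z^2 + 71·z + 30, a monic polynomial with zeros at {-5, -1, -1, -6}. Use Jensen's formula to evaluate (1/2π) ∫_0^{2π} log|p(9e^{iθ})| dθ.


Zeros: -6, -5, -1, -1; r = 9.
Inside |z| < r: -6, -5, -1, -1. Outside (|z| ≥ r): ∅.
p(0) = 30, so log|p(0)| = log(30) = 3.4012.
Apply Jensen: I(r) = log|p(0)| + Σ_k log(r/|z_k|), summed over zeros inside |z| < r.
  log(r/|z_k|) for z_k = -5: log(9/5) = 0.5878
  log(r/|z_k|) for z_k = -1: log(9/1) = 2.1972
  log(r/|z_k|) for z_k = -1: log(9/1) = 2.1972
  log(r/|z_k|) for z_k = -6: log(9/6) = 0.4055
Sum over inside zeros: 5.3877.
I(r) = log|p(0)| + (inside sum) = 3.4012 + 5.3877 = 8.7889.
Closed form (all zeros inside, monic): I(r) = n·log(r) = 4·log(9) = 8.7889. ✓

I(r) ≈ 8.7889.


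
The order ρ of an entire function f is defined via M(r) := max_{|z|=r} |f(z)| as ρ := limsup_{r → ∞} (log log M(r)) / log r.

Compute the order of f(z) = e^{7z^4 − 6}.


|e^{7z^4 − 6}| = e^{Re(7·z^4) + -6} ≤ e^{7|z|^4 + -6} = e^{7r^4 + -6} on |z| = r, so ρ ≤ 4. Choosing z on |z|=r so that 7·z^4 is real positive (always possible by picking arg z appropriately) gives |f(z)| = e^{7r^4 + -6}, matching the bound. The additive constant -6 does not affect log log M(r) ~ 4·log r. Hence ρ = 4.
Therefore ρ = 4.

Order ρ = 4.


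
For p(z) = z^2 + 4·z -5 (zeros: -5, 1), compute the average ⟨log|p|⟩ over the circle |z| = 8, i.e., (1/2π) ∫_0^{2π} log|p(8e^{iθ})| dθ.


Zeros: -5, 1; r = 8.
Inside |z| < r: -5, 1. Outside (|z| ≥ r): ∅.
p(0) = -5, so log|p(0)| = log(5) = 1.6094.
Apply Jensen: I(r) = log|p(0)| + Σ_k log(r/|z_k|), summed over zeros inside |z| < r.
  log(r/|z_k|) for z_k = -5: log(8/5) = 0.4700
  log(r/|z_k|) for z_k = 1: log(8/1) = 2.0794
Sum over inside zeros: 2.5494.
I(r) = log|p(0)| + (inside sum) = 1.6094 + 2.5494 = 4.1589.
Closed form (all zeros inside, monic): I(r) = n·log(r) = 2·log(8) = 4.1589. ✓

I(r) ≈ 4.1589.


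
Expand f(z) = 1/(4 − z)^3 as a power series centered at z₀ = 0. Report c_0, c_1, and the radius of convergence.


Let w = z − z₀, so z = z₀ + w.
Then 4 − z = 4 − (z₀ + w) = (4 − z₀) − w = 4 − w.
f(z) = 1/(4 − w)^3 = (1/(4)^3) · (1 − w/(4))^{−3}.
By the binomial series (1−u)^{−3} = Σ_{n≥0} C(n+2, 2) u^n for |u|<1, with u = w/(4):
  c_n = C(n+2, 2) / (4)^(n+3).
  c_0 = 1/(4)^3 = 1/64.
  c_1 = 3/(4)^4 = 3/256.
The series is valid for |w/d| < 1, i.e. |z − z₀| < |d|.
Radius of convergence: R = |4 − z₀| = |4| = 4 (distance from z₀ to the singularity z = 4).

c_0 = 1/64, c_1 = 3/256; R = 4.


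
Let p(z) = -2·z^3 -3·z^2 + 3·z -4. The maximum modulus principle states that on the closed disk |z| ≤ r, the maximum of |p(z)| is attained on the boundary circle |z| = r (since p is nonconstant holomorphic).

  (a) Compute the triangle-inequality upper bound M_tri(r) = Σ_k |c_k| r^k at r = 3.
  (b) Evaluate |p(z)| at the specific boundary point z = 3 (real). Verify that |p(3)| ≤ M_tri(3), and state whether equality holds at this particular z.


Coefficients: c_0 = -4, c_1 = 3, c_2 = -3, c_3 = -2. Radius r = 3.
Part (a). Triangle bound: M_tri(r) = Σ_k |c_k| r^k
  = |-4|·3^0 + |3|·3^1 + |-3|·3^2 + |-2|·3^3
  = 4 + 9 + 27 + 54 = 94.
This bounds M(r) := max_{|z|=r} |p(z)| from above; equality holds iff all terms c_k z^k can be made to align in phase at a single z on |z|=r.
Part (b). At z = 3 (real, on the circle |z| = r):
  p(3) = (-4)·3^0 + (3)·3^1 + (-3)·3^2 + (-2)·3^3 = -76.
  |p(3)| = 76.
Check: |p(3)| = 76 ≤ 94 = M_tri(3). ✓ Equality does not hold at z = 3 (the coefficients have mixed signs, so the terms do not all align in phase there).

M_tri(3) = 94; |p(3)| = 76; equality at z=3: no.


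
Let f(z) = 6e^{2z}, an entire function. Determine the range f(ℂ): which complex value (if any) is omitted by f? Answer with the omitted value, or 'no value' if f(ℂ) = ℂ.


Little Picard bounds the complement of f(ℂ) to at most one point.
e^{2z} is never zero on ℂ, so 6·e^{2z} takes every value in ℂ ∖ {0}. Adding 0 shifts the range to ℂ ∖ {0}. Thus f omits exactly the value 0.

Omitted value: 0.


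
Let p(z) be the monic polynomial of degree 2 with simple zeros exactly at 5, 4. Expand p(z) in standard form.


The polynomial is p(z) = ∏_{α ∈ S} (z − α), where S = {5, 4}.
Expanding the product yields: p(z) = z^2 -9·z + 20.
The resulting polynomial has degree 2 and real coefficients as required.

p(z) = z^2 -9·z + 20.


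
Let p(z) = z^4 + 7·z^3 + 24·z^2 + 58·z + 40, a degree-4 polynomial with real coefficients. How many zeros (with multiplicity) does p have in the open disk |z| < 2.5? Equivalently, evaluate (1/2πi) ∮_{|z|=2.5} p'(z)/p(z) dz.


The zeros of p are: (-1 + 3i), (-1 - 3i), -4, -1.
Their magnitudes are: 3.162, 3.162, 4, 1.
Zeros with |z| < R = 2.5: -1.
Count = 1.
By the argument principle, (1/2πi) ∮_{|z|=R} p'(z)/p(z) dz equals exactly this count.

Number of zeros inside |z| < 2.5: 1.


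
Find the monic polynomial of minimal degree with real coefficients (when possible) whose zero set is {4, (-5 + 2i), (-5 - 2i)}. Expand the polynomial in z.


The polynomial is p(z) = ∏_{α ∈ S} (z − α), where S = {4, (-5 + 2i), (-5 - 2i)}.
Expanding the product yields: p(z) = z^3 + 6·z^2 -11·z -116.
Note conjugate pairs combine to real quadratics: (z − (-5+2i))(z − (-5−2i)) = z² + 10z + 29.
The resulting polynomial has degree 3 and real coefficients as required.

p(z) = z^3 + 6·z^2 -11·z -116.


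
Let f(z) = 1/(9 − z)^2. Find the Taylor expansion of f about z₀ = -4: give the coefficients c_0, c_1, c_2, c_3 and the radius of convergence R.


Let w = z − z₀, so z = z₀ + w.
Then 9 − z = 9 − (z₀ + w) = (9 − z₀) − w = 13 − w.
f(z) = 1/(13 − w)^2 = (1/(13)^2) · (1 − w/(13))^{−2}.
By the binomial series (1−u)^{−2} = Σ_{n≥0} C(n+1, 1) u^n for |u|<1, with u = w/(13):
  c_n = C(n+1, 1) / (13)^(n+2).
  c_0 = 1/(13)^2 = 1/169.
  c_1 = 2/(13)^3 = 2/2197.
  c_2 = 3/(13)^4 = 3/28561.
  c_3 = 4/(13)^5 = 4/371293.
The series is valid for |w/d| < 1, i.e. |z − z₀| < |d|.
Radius of convergence: R = |9 − z₀| = |13| = 13 (distance from z₀ to the singularity z = 9).

c_0 = 1/169, c_1 = 2/2197, c_2 = 3/28561, c_3 = 4/371293; R = 13.


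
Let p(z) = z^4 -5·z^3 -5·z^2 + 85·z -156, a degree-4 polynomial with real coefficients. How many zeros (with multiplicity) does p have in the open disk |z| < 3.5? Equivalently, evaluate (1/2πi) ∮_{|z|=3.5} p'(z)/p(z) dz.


The zeros of p are: (3 + 2i), (3 - 2i), 3, -4.
Their magnitudes are: 3.606, 3.606, 3, 4.
Zeros with |z| < R = 3.5: 3.
Count = 1.
By the argument principle, (1/2πi) ∮_{|z|=R} p'(z)/p(z) dz equals exactly this count.

Number of zeros inside |z| < 3.5: 1.


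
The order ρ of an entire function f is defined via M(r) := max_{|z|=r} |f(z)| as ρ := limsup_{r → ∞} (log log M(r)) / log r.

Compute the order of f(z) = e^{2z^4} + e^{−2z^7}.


Each summand is entire of order 4 and 7 respectively (as in the single-exponential case). The order of a sum is at most the max of the orders, so ρ ≤ 7. For the lower bound: on |z|=r choose arg z so that -2z^7 is real positive; then |e^{-2z^7}| = e^{2r^7} while |e^{2z^4}| ≤ e^{2r^4} = o(e^{2r^7}). So |f| ≥ e^{2r^7}(1 − o(1)) and ρ ≥ 7. Hence ρ = max(4, 7) = 7.
Therefore ρ = 7.

Order ρ = 7.


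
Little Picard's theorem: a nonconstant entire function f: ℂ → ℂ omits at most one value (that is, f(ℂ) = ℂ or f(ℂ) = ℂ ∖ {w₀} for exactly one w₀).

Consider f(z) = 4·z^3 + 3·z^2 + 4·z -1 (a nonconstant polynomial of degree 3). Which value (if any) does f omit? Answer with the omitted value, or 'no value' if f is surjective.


Little Picard bounds the complement of f(ℂ) to at most one point.
For every w ∈ ℂ, the equation p(z) − w = 0 is a nonconstant polynomial in z and hence has at least one root by the fundamental theorem of algebra. So p is surjective onto ℂ, omitting no value.

Omitted value: no value.


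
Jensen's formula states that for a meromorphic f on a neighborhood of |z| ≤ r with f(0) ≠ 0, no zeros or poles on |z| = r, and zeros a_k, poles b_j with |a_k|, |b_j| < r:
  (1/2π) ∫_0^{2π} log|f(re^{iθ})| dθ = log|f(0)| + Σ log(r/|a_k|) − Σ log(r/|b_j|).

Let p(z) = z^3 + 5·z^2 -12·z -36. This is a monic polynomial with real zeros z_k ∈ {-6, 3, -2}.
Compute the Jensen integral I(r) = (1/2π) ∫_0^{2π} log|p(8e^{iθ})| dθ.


Zeros: -6, -2, 3; r = 8.
Inside |z| < r: -6, -2, 3. Outside (|z| ≥ r): ∅.
p(0) = -36, so log|p(0)| = log(36) = 3.5835.
Apply Jensen: I(r) = log|p(0)| + Σ_k log(r/|z_k|), summed over zeros inside |z| < r.
  log(r/|z_k|) for z_k = -6: log(8/6) = 0.2877
  log(r/|z_k|) for z_k = 3: log(8/3) = 0.9808
  log(r/|z_k|) for z_k = -2: log(8/2) = 1.3863
Sum over inside zeros: 2.6548.
I(r) = log|p(0)| + (inside sum) = 3.5835 + 2.6548 = 6.2383.
Closed form (all zeros inside, monic): I(r) = n·log(r) = 3·log(8) = 6.2383. ✓

I(r) ≈ 6.2383.


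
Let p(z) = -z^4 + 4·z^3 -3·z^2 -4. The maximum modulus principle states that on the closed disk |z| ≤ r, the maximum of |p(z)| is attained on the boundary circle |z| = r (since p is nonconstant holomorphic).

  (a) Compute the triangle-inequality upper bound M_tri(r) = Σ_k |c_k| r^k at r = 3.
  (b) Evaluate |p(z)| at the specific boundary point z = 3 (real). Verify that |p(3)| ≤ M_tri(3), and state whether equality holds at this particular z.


Coefficients: c_0 = -4, c_1 = 0, c_2 = -3, c_3 = 4, c_4 = -1. Radius r = 3.
Part (a). Triangle bound: M_tri(r) = Σ_k |c_k| r^k
  = |-4|·3^0 + |0|·3^1 + |-3|·3^2 + |4|·3^3 + |-1|·3^4
  = 4 + 0 + 27 + 108 + 81 = 220.
This bounds M(r) := max_{|z|=r} |p(z)| from above; equality holds iff all terms c_k z^k can be made to align in phase at a single z on |z|=r.
Part (b). At z = 3 (real, on the circle |z| = r):
  p(3) = (-4)·3^0 + (0)·3^1 + (-3)·3^2 + (4)·3^3 + (-1)·3^4 = -4.
  |p(3)| = 4.
Check: |p(3)| = 4 ≤ 220 = M_tri(3). ✓ Equality does not hold at z = 3 (the coefficients have mixed signs, so the terms do not all align in phase there).

M_tri(3) = 220; |p(3)| = 4; equality at z=3: no.
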